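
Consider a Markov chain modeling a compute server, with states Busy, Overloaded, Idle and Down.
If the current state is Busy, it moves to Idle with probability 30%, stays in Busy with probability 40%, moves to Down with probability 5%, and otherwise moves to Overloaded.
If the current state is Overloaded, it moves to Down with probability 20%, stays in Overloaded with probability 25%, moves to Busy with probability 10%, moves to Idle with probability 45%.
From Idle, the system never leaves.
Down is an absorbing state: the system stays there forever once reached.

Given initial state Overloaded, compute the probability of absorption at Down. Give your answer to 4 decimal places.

Let h(s) be the probability of absorption at Down starting from transient state s. Then h(Down) = 1 and h(Idle) = 0. By first-step analysis:
h(Busy) = 0.4·h(Busy) + 0.25·h(Overloaded) + 0.3·0 + 0.05·1
h(Overloaded) = 0.1·h(Busy) + 0.25·h(Overloaded) + 0.45·0 + 0.2·1
Solving: h(Busy) = 0.2059, h(Overloaded) = 0.2941.
Starting from Overloaded, the probability is 0.2941.

0.2941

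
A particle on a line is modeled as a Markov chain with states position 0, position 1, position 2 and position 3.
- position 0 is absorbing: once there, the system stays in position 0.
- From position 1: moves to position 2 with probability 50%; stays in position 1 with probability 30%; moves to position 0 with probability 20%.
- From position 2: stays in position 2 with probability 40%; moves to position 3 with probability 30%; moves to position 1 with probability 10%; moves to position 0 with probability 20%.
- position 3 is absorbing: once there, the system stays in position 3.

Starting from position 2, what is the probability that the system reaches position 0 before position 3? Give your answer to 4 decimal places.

0.4324

Let h(s) be the probability of absorption at position 0 starting from transient state s. Then h(position 0) = 1 and h(position 3) = 0. By first-step analysis:
h(position 1) = 0.2·1 + 0.3·h(position 1) + 0.5·h(position 2)
h(position 2) = 0.2·1 + 0.1·h(position 1) + 0.4·h(position 2) + 0.3·0
Solving: h(position 1) = 0.5946, h(position 2) = 0.4324.
Starting from position 2, the probability is 0.4324.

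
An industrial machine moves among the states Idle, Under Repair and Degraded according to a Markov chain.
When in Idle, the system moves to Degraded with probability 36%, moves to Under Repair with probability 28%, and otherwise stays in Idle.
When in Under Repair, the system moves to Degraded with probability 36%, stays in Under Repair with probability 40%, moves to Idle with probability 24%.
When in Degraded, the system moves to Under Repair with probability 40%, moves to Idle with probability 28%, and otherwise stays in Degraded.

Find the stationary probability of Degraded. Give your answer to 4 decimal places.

Let the stationary distribution be π with π = πP and π_1 + π_2 + π_3 = 1.
π_1 = 0.36·π_1 + 0.24·π_2 + 0.28·π_3
π_2 = 0.28·π_1 + 0.4·π_2 + 0.4·π_3
Solving with the normalization constraint gives π = (0.2885, 0.3654, 0.3462).
So the stationary probability of Degraded is 0.3462.

0.3462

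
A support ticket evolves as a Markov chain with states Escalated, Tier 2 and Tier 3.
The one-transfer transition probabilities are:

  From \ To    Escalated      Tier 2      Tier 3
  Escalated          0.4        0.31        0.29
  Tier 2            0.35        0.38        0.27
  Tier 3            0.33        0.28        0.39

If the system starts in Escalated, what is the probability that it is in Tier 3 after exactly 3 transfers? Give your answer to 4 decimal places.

0.3148

Propagate the distribution vector 3 transfers from Escalated.
After 0 transfers: (1.0000, 0.0000, 0.0000)
After 1 transfer: (0.4000, 0.3100, 0.2900)
After 2 transfers: (0.3642, 0.3230, 0.3128)
After 3 transfers: (0.3620, 0.3232, 0.3148)
P(in Tier 3 after 3 transfers) = 0.3148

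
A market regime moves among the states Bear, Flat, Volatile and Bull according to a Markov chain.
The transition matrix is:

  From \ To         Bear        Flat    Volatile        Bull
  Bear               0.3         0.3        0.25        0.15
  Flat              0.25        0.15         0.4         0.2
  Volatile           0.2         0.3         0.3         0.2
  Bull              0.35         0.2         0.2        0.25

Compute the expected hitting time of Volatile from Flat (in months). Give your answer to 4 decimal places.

Let t(s) be the expected number of months to first reach Volatile from state s, with t(Volatile) = 0. Conditioning on the first month:
t(Bear) = 1 + 0.3·t(Bear) + 0.3·t(Flat) + 0.15·t(Bull)
t(Flat) = 1 + 0.25·t(Bear) + 0.15·t(Flat) + 0.2·t(Bull)
t(Bull) = 1 + 0.35·t(Bear) + 0.2·t(Flat) + 0.25·t(Bull)
Solving: t(Bear) = 3.6002, t(Flat) = 3.1415, t(Bull) = 3.8511.
Expected months from Flat to Volatile: 3.1415.

3.1415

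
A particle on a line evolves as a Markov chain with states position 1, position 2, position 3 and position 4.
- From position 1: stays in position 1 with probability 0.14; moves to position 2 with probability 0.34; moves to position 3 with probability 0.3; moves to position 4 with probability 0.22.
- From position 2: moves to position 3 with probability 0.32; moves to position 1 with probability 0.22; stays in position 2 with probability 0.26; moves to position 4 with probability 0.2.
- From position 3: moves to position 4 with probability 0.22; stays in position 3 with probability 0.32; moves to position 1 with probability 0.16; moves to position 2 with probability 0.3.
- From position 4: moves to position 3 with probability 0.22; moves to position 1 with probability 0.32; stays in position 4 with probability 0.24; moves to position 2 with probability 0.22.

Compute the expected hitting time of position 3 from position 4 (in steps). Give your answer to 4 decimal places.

3.7600

Let t(s) be the expected number of steps to first reach position 3 from state s, with t(position 3) = 0. Conditioning on the first step:
t(position 1) = 1 + 0.14·t(position 1) + 0.34·t(position 2) + 0.22·t(position 4)
t(position 2) = 1 + 0.22·t(position 1) + 0.26·t(position 2) + 0.2·t(position 4)
t(position 4) = 1 + 0.32·t(position 1) + 0.22·t(position 2) + 0.24·t(position 4)
Solving: t(position 1) = 3.4683, t(position 2) = 3.3987, t(position 4) = 3.7600.
Expected steps from position 4 to position 3: 3.7600.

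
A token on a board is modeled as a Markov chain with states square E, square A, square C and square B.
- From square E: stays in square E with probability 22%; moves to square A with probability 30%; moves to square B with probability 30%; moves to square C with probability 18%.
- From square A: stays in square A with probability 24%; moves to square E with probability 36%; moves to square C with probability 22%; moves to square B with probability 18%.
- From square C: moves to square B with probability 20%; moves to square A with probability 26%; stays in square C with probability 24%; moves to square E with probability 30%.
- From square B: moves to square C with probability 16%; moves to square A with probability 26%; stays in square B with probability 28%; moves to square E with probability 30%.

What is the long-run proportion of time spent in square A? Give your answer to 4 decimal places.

0.2664

Let the stationary distribution be π with π = πP and π_1 + π_2 + π_3 + π_4 = 1.
π_1 = 0.22·π_1 + 0.36·π_2 + 0.3·π_3 + 0.3·π_4
π_2 = 0.3·π_1 + 0.24·π_2 + 0.26·π_3 + 0.26·π_4
π_3 = 0.18·π_1 + 0.22·π_2 + 0.24·π_3 + 0.16·π_4
Solving with the normalization constraint gives π = (0.2926, 0.2664, 0.1976, 0.2434).
So the stationary probability of square A is 0.2664.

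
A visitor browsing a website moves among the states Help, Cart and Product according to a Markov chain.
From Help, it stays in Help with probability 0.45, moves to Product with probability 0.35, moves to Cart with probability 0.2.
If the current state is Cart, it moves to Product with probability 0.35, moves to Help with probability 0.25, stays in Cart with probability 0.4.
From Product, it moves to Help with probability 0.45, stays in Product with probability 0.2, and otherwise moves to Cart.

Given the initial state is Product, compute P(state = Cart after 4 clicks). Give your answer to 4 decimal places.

Propagate the distribution vector 4 clicks from Product.
After 0 clicks: (0.0000, 0.0000, 1.0000)
After 1 click: (0.4500, 0.3500, 0.2000)
After 2 clicks: (0.3800, 0.3000, 0.3200)
After 3 clicks: (0.3900, 0.3080, 0.3020)
After 4 clicks: (0.3884, 0.3069, 0.3047)
P(in Cart after 4 clicks) = 0.3069

0.3069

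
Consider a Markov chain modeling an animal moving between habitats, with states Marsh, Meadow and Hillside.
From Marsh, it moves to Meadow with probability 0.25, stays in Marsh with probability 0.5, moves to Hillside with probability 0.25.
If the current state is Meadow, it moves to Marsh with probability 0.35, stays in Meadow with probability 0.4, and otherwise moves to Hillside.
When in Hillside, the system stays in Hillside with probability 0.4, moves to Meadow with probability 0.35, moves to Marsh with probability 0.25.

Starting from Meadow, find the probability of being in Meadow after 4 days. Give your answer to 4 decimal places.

0.3287

Propagate the distribution vector 4 days from Meadow.
After 0 days: (0.0000, 1.0000, 0.0000)
After 1 day: (0.3500, 0.4000, 0.2500)
After 2 days: (0.3775, 0.3350, 0.2875)
After 3 days: (0.3779, 0.3290, 0.2931)
After 4 days: (0.3774, 0.3287, 0.2940)
P(in Meadow after 4 days) = 0.3287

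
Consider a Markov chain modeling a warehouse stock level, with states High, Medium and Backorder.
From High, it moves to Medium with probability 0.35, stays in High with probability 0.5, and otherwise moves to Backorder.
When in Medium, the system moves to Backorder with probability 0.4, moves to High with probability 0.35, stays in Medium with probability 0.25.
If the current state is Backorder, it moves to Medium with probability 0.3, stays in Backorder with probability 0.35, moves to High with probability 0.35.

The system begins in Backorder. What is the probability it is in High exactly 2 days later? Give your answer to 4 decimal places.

Sum over the intermediate state after 1 day:
P = P(Backorder→High)·P(High→High) + P(Backorder→Medium)·P(Medium→High) + P(Backorder→Backorder)·P(Backorder→High)
  = 0.35×0.5 + 0.3×0.35 + 0.35×0.35
  = 0.1750 + 0.1050 + 0.1225 = 0.4025

0.4025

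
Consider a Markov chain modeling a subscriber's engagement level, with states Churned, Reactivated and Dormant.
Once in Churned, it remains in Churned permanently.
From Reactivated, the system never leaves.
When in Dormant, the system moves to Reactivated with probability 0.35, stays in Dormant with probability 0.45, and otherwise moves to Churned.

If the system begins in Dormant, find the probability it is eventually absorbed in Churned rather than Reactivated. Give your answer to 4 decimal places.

Let h(s) be the probability of absorption at Churned starting from transient state s. Then h(Churned) = 1 and h(Reactivated) = 0. By first-step analysis:
h(Dormant) = 0.2·1 + 0.35·0 + 0.45·h(Dormant)
Solving: h(Dormant) = 0.3636.
Starting from Dormant, the probability is 0.3636.

0.3636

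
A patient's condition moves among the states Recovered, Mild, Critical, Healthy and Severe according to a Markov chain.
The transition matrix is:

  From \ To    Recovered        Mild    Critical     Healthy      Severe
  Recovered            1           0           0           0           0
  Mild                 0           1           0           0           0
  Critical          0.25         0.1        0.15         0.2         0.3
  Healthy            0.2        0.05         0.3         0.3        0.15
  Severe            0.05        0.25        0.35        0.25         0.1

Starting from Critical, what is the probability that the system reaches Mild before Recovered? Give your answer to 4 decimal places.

0.3847

Let h(s) be the probability of absorption at Mild starting from transient state s. Then h(Mild) = 1 and h(Recovered) = 0. By first-step analysis:
h(Critical) = 0.25·0 + 0.1·1 + 0.15·h(Critical) + 0.2·h(Healthy) + 0.3·h(Severe)
h(Healthy) = 0.2·0 + 0.05·1 + 0.3·h(Critical) + 0.3·h(Healthy) + 0.15·h(Severe)
h(Severe) = 0.05·0 + 0.25·1 + 0.35·h(Critical) + 0.25·h(Healthy) + 0.1·h(Severe)
Solving: h(Critical) = 0.3847, h(Healthy) = 0.3486, h(Severe) = 0.5242.
Starting from Critical, the probability is 0.3847.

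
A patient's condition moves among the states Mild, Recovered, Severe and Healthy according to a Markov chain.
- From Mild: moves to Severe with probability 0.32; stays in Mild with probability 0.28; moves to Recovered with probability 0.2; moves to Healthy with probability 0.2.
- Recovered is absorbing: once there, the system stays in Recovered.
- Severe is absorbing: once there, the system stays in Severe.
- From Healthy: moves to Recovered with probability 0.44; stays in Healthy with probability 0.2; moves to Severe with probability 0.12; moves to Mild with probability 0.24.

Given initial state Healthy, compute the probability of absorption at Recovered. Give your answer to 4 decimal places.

Let h(s) be the probability of absorption at Recovered starting from transient state s. Then h(Recovered) = 1 and h(Severe) = 0. By first-step analysis:
h(Mild) = 0.28·h(Mild) + 0.2·1 + 0.32·0 + 0.2·h(Healthy)
h(Healthy) = 0.24·h(Mild) + 0.44·1 + 0.12·0 + 0.2·h(Healthy)
Solving: h(Mild) = 0.4697, h(Healthy) = 0.6909.
Starting from Healthy, the probability is 0.6909.

0.6909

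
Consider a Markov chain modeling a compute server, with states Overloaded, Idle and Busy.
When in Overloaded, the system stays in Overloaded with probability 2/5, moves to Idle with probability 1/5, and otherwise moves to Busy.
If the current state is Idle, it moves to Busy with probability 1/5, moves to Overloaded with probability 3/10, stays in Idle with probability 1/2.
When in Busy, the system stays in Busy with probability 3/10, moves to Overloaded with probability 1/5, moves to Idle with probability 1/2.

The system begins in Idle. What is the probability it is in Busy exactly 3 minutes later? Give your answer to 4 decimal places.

0.2900

Propagate the distribution vector 3 minutes from Idle.
After 0 minutes: (0.0000, 1.0000, 0.0000)
After 1 minute: (0.3000, 0.5000, 0.2000)
After 2 minutes: (0.3100, 0.4100, 0.2800)
After 3 minutes: (0.3030, 0.4070, 0.2900)
P(in Busy after 3 minutes) = 0.2900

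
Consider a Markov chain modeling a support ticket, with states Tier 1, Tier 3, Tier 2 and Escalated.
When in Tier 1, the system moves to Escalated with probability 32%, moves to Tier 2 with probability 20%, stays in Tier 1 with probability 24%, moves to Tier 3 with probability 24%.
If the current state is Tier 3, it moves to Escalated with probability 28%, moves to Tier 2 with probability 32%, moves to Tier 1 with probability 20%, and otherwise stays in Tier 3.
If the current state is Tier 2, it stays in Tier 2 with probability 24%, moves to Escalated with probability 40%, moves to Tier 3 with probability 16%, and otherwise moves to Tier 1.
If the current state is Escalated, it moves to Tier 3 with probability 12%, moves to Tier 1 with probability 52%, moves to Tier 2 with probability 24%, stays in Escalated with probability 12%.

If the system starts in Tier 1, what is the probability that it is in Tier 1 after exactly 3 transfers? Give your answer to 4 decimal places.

0.2964

Propagate the distribution vector 3 transfers from Tier 1.
After 0 transfers: (1.0000, 0.0000, 0.0000, 0.0000)
After 1 transfer: (0.2400, 0.2400, 0.2000, 0.3200)
After 2 transfers: (0.3120, 0.1760, 0.2496, 0.2624)
After 3 transfers: (0.2964, 0.1815, 0.2416, 0.2804)
P(in Tier 1 after 3 transfers) = 0.2964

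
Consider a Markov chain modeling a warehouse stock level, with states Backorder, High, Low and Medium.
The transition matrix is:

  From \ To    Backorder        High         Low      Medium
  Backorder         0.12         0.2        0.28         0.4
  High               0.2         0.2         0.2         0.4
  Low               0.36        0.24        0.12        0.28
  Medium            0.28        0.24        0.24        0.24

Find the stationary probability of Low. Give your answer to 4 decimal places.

Let the stationary distribution be π with π = πP and π_1 + π_2 + π_3 + π_4 = 1.
π_1 = 0.12·π_1 + 0.2·π_2 + 0.36·π_3 + 0.28·π_4
π_2 = 0.2·π_1 + 0.2·π_2 + 0.24·π_3 + 0.24·π_4
π_3 = 0.28·π_1 + 0.2·π_2 + 0.12·π_3 + 0.24·π_4
Solving with the normalization constraint gives π = (0.2409, 0.2215, 0.2150, 0.3226).
So the stationary probability of Low is 0.2150.

0.2150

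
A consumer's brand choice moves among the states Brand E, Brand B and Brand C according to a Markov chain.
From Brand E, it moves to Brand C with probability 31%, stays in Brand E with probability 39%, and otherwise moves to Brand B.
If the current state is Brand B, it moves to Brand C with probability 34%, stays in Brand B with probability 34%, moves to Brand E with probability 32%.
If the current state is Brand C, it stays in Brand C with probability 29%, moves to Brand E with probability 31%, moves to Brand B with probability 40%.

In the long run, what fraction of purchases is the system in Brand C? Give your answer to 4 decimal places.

Let the stationary distribution be π with π = πP and π_1 + π_2 + π_3 = 1.
π_1 = 0.39·π_1 + 0.32·π_2 + 0.31·π_3
π_2 = 0.3·π_1 + 0.34·π_2 + 0.4·π_3
Solving with the normalization constraint gives π = (0.3407, 0.3452, 0.3141).
So the stationary probability of Brand C is 0.3141.

0.3141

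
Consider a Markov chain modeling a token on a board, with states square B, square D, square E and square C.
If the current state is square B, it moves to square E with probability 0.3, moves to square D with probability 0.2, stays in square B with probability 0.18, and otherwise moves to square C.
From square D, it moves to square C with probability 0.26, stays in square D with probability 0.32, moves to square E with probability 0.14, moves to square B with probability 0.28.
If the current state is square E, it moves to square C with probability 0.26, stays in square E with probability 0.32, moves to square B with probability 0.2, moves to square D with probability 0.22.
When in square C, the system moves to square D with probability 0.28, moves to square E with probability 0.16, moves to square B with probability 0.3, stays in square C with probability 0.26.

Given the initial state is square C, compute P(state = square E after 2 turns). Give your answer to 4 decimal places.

Propagate the distribution vector 2 turns from square C.
After 0 turns: (0.0000, 0.0000, 0.0000, 1.0000)
After 1 turn: (0.3000, 0.2800, 0.1600, 0.2600)
After 2 turns: (0.2424, 0.2576, 0.2220, 0.2780)
P(in square E after 2 turns) = 0.2220

0.2220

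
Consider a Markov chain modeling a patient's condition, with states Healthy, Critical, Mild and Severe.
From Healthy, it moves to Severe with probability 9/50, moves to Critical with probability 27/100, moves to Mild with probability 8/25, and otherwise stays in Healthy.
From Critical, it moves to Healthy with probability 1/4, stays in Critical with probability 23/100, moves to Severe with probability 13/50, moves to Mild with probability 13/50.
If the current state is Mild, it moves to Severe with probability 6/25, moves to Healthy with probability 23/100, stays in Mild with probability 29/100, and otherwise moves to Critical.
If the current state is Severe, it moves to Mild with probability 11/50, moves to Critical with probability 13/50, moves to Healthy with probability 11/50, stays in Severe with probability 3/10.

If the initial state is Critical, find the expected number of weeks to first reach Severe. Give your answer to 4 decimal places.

Let t(s) be the expected number of weeks to first reach Severe from state s, with t(Severe) = 0. Conditioning on the first week:
t(Healthy) = 1 + 0.23·t(Healthy) + 0.27·t(Critical) + 0.32·t(Mild)
t(Critical) = 1 + 0.25·t(Healthy) + 0.23·t(Critical) + 0.26·t(Mild)
t(Mild) = 1 + 0.23·t(Healthy) + 0.24·t(Critical) + 0.29·t(Mild)
Solving: t(Healthy) = 4.5903, t(Critical) = 4.2521, t(Mild) = 4.3328.
Expected weeks from Critical to Severe: 4.2521.

4.2521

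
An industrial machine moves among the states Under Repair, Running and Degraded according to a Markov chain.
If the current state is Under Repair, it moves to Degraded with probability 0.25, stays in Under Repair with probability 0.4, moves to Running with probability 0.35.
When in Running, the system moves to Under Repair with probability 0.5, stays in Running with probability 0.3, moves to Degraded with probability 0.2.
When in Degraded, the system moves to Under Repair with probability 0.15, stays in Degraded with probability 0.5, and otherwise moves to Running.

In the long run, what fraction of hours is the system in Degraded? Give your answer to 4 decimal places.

0.3111

Let the stationary distribution be π with π = πP and π_1 + π_2 + π_3 = 1.
π_1 = 0.4·π_1 + 0.5·π_2 + 0.15·π_3
π_2 = 0.35·π_1 + 0.3·π_2 + 0.35·π_3
Solving with the normalization constraint gives π = (0.3556, 0.3333, 0.3111).
So the stationary probability of Degraded is 0.3111.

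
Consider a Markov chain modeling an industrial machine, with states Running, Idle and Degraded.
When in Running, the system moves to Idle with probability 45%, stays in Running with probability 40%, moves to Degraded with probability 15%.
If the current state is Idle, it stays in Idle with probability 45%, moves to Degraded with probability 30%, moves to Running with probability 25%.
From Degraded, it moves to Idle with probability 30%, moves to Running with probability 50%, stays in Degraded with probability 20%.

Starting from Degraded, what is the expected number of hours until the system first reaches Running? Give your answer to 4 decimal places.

2.4286

Let t(s) be the expected number of hours to first reach Running from state s, with t(Running) = 0. Conditioning on the first hour:
t(Idle) = 1 + 0.45·t(Idle) + 0.3·t(Degraded)
t(Degraded) = 1 + 0.3·t(Idle) + 0.2·t(Degraded)
Solving: t(Idle) = 3.1429, t(Degraded) = 2.4286.
Expected hours from Degraded to Running: 2.4286.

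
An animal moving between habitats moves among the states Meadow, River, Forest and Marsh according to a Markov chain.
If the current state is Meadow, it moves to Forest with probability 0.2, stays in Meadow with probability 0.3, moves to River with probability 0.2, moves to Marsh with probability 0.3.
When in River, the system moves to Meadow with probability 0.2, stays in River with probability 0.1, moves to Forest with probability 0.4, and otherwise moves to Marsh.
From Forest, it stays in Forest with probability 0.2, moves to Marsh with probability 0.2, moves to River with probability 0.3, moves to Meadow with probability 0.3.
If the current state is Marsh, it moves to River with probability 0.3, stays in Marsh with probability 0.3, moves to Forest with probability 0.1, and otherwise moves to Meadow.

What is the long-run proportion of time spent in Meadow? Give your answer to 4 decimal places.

0.2773

Let the stationary distribution be π with π = πP and π_1 + π_2 + π_3 + π_4 = 1.
π_1 = 0.3·π_1 + 0.2·π_2 + 0.3·π_3 + 0.3·π_4
π_2 = 0.2·π_1 + 0.1·π_2 + 0.3·π_3 + 0.3·π_4
π_3 = 0.2·π_1 + 0.4·π_2 + 0.2·π_3 + 0.1·π_4
Solving with the normalization constraint gives π = (0.2773, 0.2269, 0.2176, 0.2782).
So the stationary probability of Meadow is 0.2773.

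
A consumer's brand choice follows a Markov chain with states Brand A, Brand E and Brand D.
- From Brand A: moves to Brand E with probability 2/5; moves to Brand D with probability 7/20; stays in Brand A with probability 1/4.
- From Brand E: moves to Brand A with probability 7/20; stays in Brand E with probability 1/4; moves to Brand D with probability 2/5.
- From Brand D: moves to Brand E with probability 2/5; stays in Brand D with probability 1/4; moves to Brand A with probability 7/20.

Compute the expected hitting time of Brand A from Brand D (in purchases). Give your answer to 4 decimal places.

2.8571

Let t(s) be the expected number of purchases to first reach Brand A from state s, with t(Brand A) = 0. Conditioning on the first purchase:
t(Brand E) = 1 + 0.25·t(Brand E) + 0.4·t(Brand D)
t(Brand D) = 1 + 0.4·t(Brand E) + 0.25·t(Brand D)
Solving: t(Brand E) = 2.8571, t(Brand D) = 2.8571.
Expected purchases from Brand D to Brand A: 2.8571.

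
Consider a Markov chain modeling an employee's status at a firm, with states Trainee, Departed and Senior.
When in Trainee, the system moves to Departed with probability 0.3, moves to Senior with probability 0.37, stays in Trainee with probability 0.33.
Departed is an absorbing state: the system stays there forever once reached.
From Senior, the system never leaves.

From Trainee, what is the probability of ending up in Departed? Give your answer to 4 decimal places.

Let h(s) be the probability of absorption at Departed starting from transient state s. Then h(Departed) = 1 and h(Senior) = 0. By first-step analysis:
h(Trainee) = 0.33·h(Trainee) + 0.3·1 + 0.37·0
Solving: h(Trainee) = 0.4478.
Starting from Trainee, the probability is 0.4478.

0.4478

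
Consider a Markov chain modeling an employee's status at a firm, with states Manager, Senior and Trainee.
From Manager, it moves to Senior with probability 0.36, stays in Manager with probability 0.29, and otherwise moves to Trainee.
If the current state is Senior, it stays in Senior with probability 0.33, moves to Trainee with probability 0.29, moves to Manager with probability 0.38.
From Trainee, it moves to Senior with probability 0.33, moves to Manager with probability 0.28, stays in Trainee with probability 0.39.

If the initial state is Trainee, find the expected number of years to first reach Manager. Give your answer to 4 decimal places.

3.1949

Let t(s) be the expected number of years to first reach Manager from state s, with t(Manager) = 0. Conditioning on the first year:
t(Senior) = 1 + 0.33·t(Senior) + 0.29·t(Trainee)
t(Trainee) = 1 + 0.33·t(Senior) + 0.39·t(Trainee)
Solving: t(Senior) = 2.8754, t(Trainee) = 3.1949.
Expected years from Trainee to Manager: 3.1949.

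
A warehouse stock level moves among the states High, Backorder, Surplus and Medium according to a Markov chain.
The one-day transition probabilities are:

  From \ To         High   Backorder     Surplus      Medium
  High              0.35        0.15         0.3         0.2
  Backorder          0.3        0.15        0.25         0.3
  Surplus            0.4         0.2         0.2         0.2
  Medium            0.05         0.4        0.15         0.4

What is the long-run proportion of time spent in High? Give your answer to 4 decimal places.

Let the stationary distribution be π with π = πP and π_1 + π_2 + π_3 + π_4 = 1.
π_1 = 0.35·π_1 + 0.3·π_2 + 0.4·π_3 + 0.05·π_4
π_2 = 0.15·π_1 + 0.15·π_2 + 0.2·π_3 + 0.4·π_4
π_3 = 0.3·π_1 + 0.25·π_2 + 0.2·π_3 + 0.15·π_4
Solving with the normalization constraint gives π = (0.2660, 0.2309, 0.2242, 0.2789).
So the stationary probability of High is 0.2660.

0.2660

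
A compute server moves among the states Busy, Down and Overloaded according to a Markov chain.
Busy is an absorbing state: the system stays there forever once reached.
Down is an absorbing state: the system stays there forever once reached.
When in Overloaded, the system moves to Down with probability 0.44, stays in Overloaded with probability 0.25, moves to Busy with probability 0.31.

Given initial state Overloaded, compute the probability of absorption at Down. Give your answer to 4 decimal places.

0.5867

Let h(s) be the probability of absorption at Down starting from transient state s. Then h(Down) = 1 and h(Busy) = 0. By first-step analysis:
h(Overloaded) = 0.31·0 + 0.44·1 + 0.25·h(Overloaded)
Solving: h(Overloaded) = 0.5867.
Starting from Overloaded, the probability is 0.5867.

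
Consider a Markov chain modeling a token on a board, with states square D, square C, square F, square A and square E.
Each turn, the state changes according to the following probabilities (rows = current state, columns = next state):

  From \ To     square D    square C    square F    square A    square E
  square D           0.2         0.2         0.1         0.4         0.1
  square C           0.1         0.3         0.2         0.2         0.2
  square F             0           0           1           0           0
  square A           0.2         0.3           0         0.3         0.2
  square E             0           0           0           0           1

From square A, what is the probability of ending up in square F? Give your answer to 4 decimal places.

Let h(s) be the probability of absorption at square F starting from transient state s. Then h(square F) = 1 and h(square E) = 0. By first-step analysis:
h(square D) = 0.2·h(square D) + 0.2·h(square C) + 0.1·1 + 0.4·h(square A) + 0.1·0
h(square C) = 0.1·h(square D) + 0.3·h(square C) + 0.2·1 + 0.2·h(square A) + 0.2·0
h(square A) = 0.2·h(square D) + 0.3·h(square C) + 0.3·h(square A) + 0.2·0
Solving: h(square D) = 0.3740, h(square C) = 0.4213, h(square A) = 0.2874.
Starting from square A, the probability is 0.2874.

0.2874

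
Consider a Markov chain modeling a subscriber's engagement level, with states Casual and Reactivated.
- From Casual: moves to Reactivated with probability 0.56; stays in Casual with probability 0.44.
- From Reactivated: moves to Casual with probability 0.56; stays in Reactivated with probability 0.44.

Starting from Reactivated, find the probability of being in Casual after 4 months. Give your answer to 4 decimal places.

Propagate the distribution vector 4 months from Reactivated.
After 0 months: (0.0000, 1.0000)
After 1 month: (0.5600, 0.4400)
After 2 months: (0.4928, 0.5072)
After 3 months: (0.5009, 0.4991)
After 4 months: (0.4999, 0.5001)
P(in Casual after 4 months) = 0.4999

0.4999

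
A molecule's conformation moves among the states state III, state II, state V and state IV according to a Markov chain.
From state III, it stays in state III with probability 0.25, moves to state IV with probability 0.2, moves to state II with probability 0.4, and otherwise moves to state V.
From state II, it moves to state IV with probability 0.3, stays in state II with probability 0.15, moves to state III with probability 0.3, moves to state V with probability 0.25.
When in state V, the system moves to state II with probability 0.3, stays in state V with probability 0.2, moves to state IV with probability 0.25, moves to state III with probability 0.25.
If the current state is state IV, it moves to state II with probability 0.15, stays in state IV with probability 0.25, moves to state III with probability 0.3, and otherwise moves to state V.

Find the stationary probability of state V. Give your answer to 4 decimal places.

Let the stationary distribution be π with π = πP and π_1 + π_2 + π_3 + π_4 = 1.
π_1 = 0.25·π_1 + 0.3·π_2 + 0.25·π_3 + 0.3·π_4
π_2 = 0.4·π_1 + 0.15·π_2 + 0.3·π_3 + 0.15·π_4
π_3 = 0.15·π_1 + 0.25·π_2 + 0.2·π_3 + 0.3·π_4
Solving with the normalization constraint gives π = (0.2751, 0.2523, 0.2237, 0.2489).
So the stationary probability of state V is 0.2237.

0.2237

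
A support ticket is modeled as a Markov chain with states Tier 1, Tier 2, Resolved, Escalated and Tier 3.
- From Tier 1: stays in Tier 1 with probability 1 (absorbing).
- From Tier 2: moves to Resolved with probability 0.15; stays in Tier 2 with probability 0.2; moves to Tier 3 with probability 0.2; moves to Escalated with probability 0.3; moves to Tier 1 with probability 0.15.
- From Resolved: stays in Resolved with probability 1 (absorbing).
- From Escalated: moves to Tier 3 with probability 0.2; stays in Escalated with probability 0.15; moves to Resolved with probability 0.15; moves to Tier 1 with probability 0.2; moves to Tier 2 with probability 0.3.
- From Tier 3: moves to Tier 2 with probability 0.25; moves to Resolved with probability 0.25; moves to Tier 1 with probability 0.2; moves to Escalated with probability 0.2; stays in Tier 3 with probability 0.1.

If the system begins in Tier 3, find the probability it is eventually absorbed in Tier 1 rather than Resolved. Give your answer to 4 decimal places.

0.4793

Let h(s) be the probability of absorption at Tier 1 starting from transient state s. Then h(Tier 1) = 1 and h(Resolved) = 0. By first-step analysis:
h(Tier 2) = 0.15·1 + 0.2·h(Tier 2) + 0.15·0 + 0.3·h(Escalated) + 0.2·h(Tier 3)
h(Escalated) = 0.2·1 + 0.3·h(Tier 2) + 0.15·0 + 0.15·h(Escalated) + 0.2·h(Tier 3)
h(Tier 3) = 0.2·1 + 0.25·h(Tier 2) + 0.25·0 + 0.2·h(Escalated) + 0.1·h(Tier 3)
Solving: h(Tier 2) = 0.5047, h(Escalated) = 0.5262, h(Tier 3) = 0.4793.
Starting from Tier 3, the probability is 0.4793.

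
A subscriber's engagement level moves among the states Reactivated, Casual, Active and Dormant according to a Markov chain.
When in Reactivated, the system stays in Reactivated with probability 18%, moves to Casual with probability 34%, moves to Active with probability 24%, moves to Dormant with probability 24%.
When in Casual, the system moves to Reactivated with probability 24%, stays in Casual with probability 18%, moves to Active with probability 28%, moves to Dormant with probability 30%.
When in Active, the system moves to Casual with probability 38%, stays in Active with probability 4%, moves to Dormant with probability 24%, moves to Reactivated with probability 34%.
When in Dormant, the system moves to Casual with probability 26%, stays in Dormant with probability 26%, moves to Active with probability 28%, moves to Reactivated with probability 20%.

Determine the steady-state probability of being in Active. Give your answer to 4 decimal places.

Let the stationary distribution be π with π = πP and π_1 + π_2 + π_3 + π_4 = 1.
π_1 = 0.18·π_1 + 0.24·π_2 + 0.34·π_3 + 0.2·π_4
π_2 = 0.34·π_1 + 0.18·π_2 + 0.38·π_3 + 0.26·π_4
π_3 = 0.24·π_1 + 0.28·π_2 + 0.04·π_3 + 0.28·π_4
Solving with the normalization constraint gives π = (0.2371, 0.2825, 0.2182, 0.2622).
So the stationary probability of Active is 0.2182.

0.2182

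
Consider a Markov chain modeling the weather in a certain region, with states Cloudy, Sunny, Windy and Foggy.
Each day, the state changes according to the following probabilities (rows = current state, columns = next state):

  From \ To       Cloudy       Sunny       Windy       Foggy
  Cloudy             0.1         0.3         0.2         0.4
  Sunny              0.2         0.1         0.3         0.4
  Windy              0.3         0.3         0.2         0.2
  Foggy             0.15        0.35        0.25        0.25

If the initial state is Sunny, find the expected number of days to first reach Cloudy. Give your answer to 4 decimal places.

4.7448

Let t(s) be the expected number of days to first reach Cloudy from state s, with t(Cloudy) = 0. Conditioning on the first day:
t(Sunny) = 1 + 0.1·t(Sunny) + 0.3·t(Windy) + 0.4·t(Foggy)
t(Windy) = 1 + 0.3·t(Sunny) + 0.2·t(Windy) + 0.2·t(Foggy)
t(Foggy) = 1 + 0.35·t(Sunny) + 0.25·t(Windy) + 0.25·t(Foggy)
Solving: t(Sunny) = 4.7448, t(Windy) = 4.2722, t(Foggy) = 4.9716.
Expected days from Sunny to Cloudy: 4.7448.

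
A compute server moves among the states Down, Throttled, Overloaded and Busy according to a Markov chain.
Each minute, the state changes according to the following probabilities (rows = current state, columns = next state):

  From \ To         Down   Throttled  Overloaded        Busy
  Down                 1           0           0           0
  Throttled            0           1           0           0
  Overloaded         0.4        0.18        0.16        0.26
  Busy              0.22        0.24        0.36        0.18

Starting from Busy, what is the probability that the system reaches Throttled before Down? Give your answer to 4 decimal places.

Let h(s) be the probability of absorption at Throttled starting from transient state s. Then h(Throttled) = 1 and h(Down) = 0. By first-step analysis:
h(Overloaded) = 0.4·0 + 0.18·1 + 0.16·h(Overloaded) + 0.26·h(Busy)
h(Busy) = 0.22·0 + 0.24·1 + 0.36·h(Overloaded) + 0.18·h(Busy)
Solving: h(Overloaded) = 0.3528, h(Busy) = 0.4476.
Starting from Busy, the probability is 0.4476.

0.4476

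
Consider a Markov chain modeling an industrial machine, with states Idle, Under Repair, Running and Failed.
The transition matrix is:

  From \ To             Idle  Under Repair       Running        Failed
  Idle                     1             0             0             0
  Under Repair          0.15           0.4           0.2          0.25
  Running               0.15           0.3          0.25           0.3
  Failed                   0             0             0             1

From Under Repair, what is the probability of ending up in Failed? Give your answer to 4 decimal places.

Let h(s) be the probability of absorption at Failed starting from transient state s. Then h(Failed) = 1 and h(Idle) = 0. By first-step analysis:
h(Under Repair) = 0.15·0 + 0.4·h(Under Repair) + 0.2·h(Running) + 0.25·1
h(Running) = 0.15·0 + 0.3·h(Under Repair) + 0.25·h(Running) + 0.3·1
Solving: h(Under Repair) = 0.6346, h(Running) = 0.6538.
Starting from Under Repair, the probability is 0.6346.

0.6346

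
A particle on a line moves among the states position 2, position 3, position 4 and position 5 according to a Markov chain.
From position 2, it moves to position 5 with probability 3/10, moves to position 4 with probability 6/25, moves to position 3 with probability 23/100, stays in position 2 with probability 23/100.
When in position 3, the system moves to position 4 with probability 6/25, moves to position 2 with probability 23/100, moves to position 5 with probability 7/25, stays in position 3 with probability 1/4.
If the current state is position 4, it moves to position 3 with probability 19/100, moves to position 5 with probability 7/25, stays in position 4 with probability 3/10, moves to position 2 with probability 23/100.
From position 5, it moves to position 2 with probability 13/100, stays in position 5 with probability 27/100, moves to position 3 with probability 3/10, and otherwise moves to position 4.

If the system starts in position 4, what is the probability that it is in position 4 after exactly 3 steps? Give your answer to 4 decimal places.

0.2734

Propagate the distribution vector 3 steps from position 4.
After 0 steps: (0.0000, 0.0000, 1.0000, 0.0000)
After 1 step: (0.2300, 0.1900, 0.3000, 0.2800)
After 2 steps: (0.2020, 0.2414, 0.2748, 0.2818)
After 3 steps: (0.2018, 0.2436, 0.2734, 0.2812)
P(in position 4 after 3 steps) = 0.2734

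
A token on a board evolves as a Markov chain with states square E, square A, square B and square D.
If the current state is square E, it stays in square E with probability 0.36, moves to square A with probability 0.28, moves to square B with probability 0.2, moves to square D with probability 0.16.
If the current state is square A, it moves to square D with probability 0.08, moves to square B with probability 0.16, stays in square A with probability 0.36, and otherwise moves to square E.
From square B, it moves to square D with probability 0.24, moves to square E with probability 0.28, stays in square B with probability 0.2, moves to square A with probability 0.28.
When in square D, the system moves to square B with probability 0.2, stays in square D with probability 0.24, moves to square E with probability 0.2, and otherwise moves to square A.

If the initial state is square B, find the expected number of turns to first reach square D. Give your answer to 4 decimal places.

Let t(s) be the expected number of turns to first reach square D from state s, with t(square D) = 0. Conditioning on the first turn:
t(square E) = 1 + 0.36·t(square E) + 0.28·t(square A) + 0.2·t(square B)
t(square A) = 1 + 0.4·t(square E) + 0.36·t(square A) + 0.16·t(square B)
t(square B) = 1 + 0.28·t(square E) + 0.28·t(square A) + 0.2·t(square B)
Solving: t(square E) = 6.6367, t(square A) = 7.2368, t(square B) = 6.1057.
Expected turns from square B to square D: 6.1057.

6.1057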